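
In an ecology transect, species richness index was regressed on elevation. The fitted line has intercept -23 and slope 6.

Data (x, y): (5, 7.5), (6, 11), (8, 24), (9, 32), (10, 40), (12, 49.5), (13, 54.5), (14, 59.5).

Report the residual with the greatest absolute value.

x=5: ŷ = -23 + 6·5 = 7; e = 7.5 − 7 = 0.5
x=6: ŷ = -23 + 6·6 = 13; e = 11 − 13 = -2
x=8: ŷ = -23 + 6·8 = 25; e = 24 − 25 = -1
x=9: ŷ = -23 + 6·9 = 31; e = 32 − 31 = 1
x=10: ŷ = -23 + 6·10 = 37; e = 40 − 37 = 3
x=12: ŷ = -23 + 6·12 = 49; e = 49.5 − 49 = 0.5
x=13: ŷ = -23 + 6·13 = 55; e = 54.5 − 55 = -0.5
x=14: ŷ = -23 + 6·14 = 61; e = 59.5 − 61 = -1.5
Largest |e| is 3 at x = 10, residual 3.

e = 3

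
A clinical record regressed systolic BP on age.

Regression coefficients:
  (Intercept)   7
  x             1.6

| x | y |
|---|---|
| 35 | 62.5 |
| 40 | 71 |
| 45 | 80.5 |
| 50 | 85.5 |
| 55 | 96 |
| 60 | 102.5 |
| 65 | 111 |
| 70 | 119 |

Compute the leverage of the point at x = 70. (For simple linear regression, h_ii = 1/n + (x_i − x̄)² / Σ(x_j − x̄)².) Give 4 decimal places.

h = 0.4167

x̄ = (35 + 40 + 45 + 50 + 55 + 60 + 65 + 70)/8 = 52.5
Σ(x − x̄)² = 306.25 + 156.25 + 56.25 + 6.25 + 6.25 + 56.25 + 156.25 + 306.25 = 1050
h = 1/8 + (17.5)²/1050 = 0.125 + 0.291667 = 0.4167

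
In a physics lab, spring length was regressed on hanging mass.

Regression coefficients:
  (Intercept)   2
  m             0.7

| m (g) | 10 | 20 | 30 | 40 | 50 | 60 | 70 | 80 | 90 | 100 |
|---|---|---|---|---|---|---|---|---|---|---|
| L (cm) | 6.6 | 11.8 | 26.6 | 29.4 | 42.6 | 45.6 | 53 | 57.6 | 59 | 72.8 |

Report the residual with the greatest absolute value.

r = -6

m=10: ŷ = 2 + 0.7·10 = 9; r = 6.6 − 9 = -2.4
m=20: ŷ = 2 + 0.7·20 = 16; r = 11.8 − 16 = -4.2
m=30: ŷ = 2 + 0.7·30 = 23; r = 26.6 − 23 = 3.6
m=40: ŷ = 2 + 0.7·40 = 30; r = 29.4 − 30 = -0.6
m=50: ŷ = 2 + 0.7·50 = 37; r = 42.6 − 37 = 5.6
m=60: ŷ = 2 + 0.7·60 = 44; r = 45.6 − 44 = 1.6
m=70: ŷ = 2 + 0.7·70 = 51; r = 53 − 51 = 2
m=80: ŷ = 2 + 0.7·80 = 58; r = 57.6 − 58 = -0.4
m=90: ŷ = 2 + 0.7·90 = 65; r = 59 − 65 = -6
m=100: ŷ = 2 + 0.7·100 = 72; r = 72.8 − 72 = 0.8
Largest |r| is 6 at m = 90, residual -6.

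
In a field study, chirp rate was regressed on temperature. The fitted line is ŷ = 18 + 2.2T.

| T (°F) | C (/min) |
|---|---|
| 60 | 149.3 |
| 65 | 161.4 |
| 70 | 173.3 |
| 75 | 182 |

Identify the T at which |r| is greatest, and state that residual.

T = 70, r = 1.3

T=60: ŷ = 18 + 2.2·60 = 150; r = 149.3 − 150 = -0.7
T=65: ŷ = 18 + 2.2·65 = 161; r = 161.4 − 161 = 0.4
T=70: ŷ = 18 + 2.2·70 = 172; r = 173.3 − 172 = 1.3
T=75: ŷ = 18 + 2.2·75 = 183; r = 182 − 183 = -1
Largest |r| is 1.3 at T = 70, residual 1.3.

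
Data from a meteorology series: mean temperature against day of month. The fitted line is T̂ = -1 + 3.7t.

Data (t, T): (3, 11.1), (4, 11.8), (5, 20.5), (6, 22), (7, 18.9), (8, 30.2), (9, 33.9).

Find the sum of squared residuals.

t=3: T̂ = -1 + 3.7·3 = 10.1; r = 11.1 − 10.1 = 1
t=4: T̂ = -1 + 3.7·4 = 13.8; r = 11.8 − 13.8 = -2
t=5: T̂ = -1 + 3.7·5 = 17.5; r = 20.5 − 17.5 = 3
t=6: T̂ = -1 + 3.7·6 = 21.2; r = 22 − 21.2 = 0.8
t=7: T̂ = -1 + 3.7·7 = 24.9; r = 18.9 − 24.9 = -6
t=8: T̂ = -1 + 3.7·8 = 28.6; r = 30.2 − 28.6 = 1.6
t=9: T̂ = -1 + 3.7·9 = 32.3; r = 33.9 − 32.3 = 1.6
SSE = 1 + 4 + 9 + 0.64 + 36 + 2.56 + 2.56 = 55.76

SSE = 55.76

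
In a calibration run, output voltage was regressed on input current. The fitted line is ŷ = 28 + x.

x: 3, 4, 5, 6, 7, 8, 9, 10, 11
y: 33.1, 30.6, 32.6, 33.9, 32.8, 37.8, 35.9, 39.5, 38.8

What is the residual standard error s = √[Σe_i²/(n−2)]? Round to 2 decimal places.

x=3: ŷ = 28 + 3 = 31; e = 33.1 − 31 = 2.1
x=4: ŷ = 28 + 4 = 32; e = 30.6 − 32 = -1.4
x=5: ŷ = 28 + 5 = 33; e = 32.6 − 33 = -0.4
x=6: ŷ = 28 + 6 = 34; e = 33.9 − 34 = -0.1
x=7: ŷ = 28 + 7 = 35; e = 32.8 − 35 = -2.2
x=8: ŷ = 28 + 8 = 36; e = 37.8 − 36 = 1.8
x=9: ŷ = 28 + 9 = 37; e = 35.9 − 37 = -1.1
x=10: ŷ = 28 + 10 = 38; e = 39.5 − 38 = 1.5
x=11: ŷ = 28 + 11 = 39; e = 38.8 − 39 = -0.2
SSE = 4.41 + 1.96 + 0.16 + 0.01 + 4.84 + 3.24 + 1.21 + 2.25 + 0.04 = 18.12
s = √(18.12/7) = √2.58857 ≈ 1.61

s = 1.61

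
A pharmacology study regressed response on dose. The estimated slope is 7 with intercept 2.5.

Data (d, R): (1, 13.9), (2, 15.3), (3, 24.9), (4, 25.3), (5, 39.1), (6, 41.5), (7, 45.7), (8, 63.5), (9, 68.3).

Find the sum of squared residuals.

SSE = 127.84

d=1: ŷ = 2.5 + 7·1 = 9.5; e = 13.9 − 9.5 = 4.4
d=2: ŷ = 2.5 + 7·2 = 16.5; e = 15.3 − 16.5 = -1.2
d=3: ŷ = 2.5 + 7·3 = 23.5; e = 24.9 − 23.5 = 1.4
d=4: ŷ = 2.5 + 7·4 = 30.5; e = 25.3 − 30.5 = -5.2
d=5: ŷ = 2.5 + 7·5 = 37.5; e = 39.1 − 37.5 = 1.6
d=6: ŷ = 2.5 + 7·6 = 44.5; e = 41.5 − 44.5 = -3
d=7: ŷ = 2.5 + 7·7 = 51.5; e = 45.7 − 51.5 = -5.8
d=8: ŷ = 2.5 + 7·8 = 58.5; e = 63.5 − 58.5 = 5
d=9: ŷ = 2.5 + 7·9 = 65.5; e = 68.3 − 65.5 = 2.8
SSE = 19.36 + 1.44 + 1.96 + 27.04 + 2.56 + 9 + 33.64 + 25 + 7.84 = 127.84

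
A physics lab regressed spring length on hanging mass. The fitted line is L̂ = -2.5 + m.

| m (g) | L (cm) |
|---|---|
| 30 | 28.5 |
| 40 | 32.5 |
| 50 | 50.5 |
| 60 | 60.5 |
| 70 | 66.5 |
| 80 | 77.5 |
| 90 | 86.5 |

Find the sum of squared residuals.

SSE = 46

m=30: L̂ = -2.5 + 30 = 27.5; r = 28.5 − 27.5 = 1
m=40: L̂ = -2.5 + 40 = 37.5; r = 32.5 − 37.5 = -5
m=50: L̂ = -2.5 + 50 = 47.5; r = 50.5 − 47.5 = 3
m=60: L̂ = -2.5 + 60 = 57.5; r = 60.5 − 57.5 = 3
m=70: L̂ = -2.5 + 70 = 67.5; r = 66.5 − 67.5 = -1
m=80: L̂ = -2.5 + 80 = 77.5; r = 77.5 − 77.5 = 0
m=90: L̂ = -2.5 + 90 = 87.5; r = 86.5 − 87.5 = -1
SSE = 1 + 25 + 9 + 9 + 1 + 0 + 1 = 46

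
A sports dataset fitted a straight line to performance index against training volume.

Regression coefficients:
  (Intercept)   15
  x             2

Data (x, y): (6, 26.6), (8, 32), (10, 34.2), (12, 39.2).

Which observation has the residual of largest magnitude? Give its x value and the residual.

x=6: ŷ = 15 + 2·6 = 27; e = 26.6 − 27 = -0.4
x=8: ŷ = 15 + 2·8 = 31; e = 32 − 31 = 1
x=10: ŷ = 15 + 2·10 = 35; e = 34.2 − 35 = -0.8
x=12: ŷ = 15 + 2·12 = 39; e = 39.2 − 39 = 0.2
Largest |e| is 1 at x = 8, residual 1.

x = 8, e = 1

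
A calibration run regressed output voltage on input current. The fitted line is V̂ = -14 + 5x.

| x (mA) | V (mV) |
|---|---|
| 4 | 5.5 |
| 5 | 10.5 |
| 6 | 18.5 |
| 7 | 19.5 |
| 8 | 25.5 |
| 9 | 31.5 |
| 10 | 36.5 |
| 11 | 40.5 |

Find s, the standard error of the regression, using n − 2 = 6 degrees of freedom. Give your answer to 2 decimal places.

s = 1.29

x=4: V̂ = -14 + 5·4 = 6; e = 5.5 − 6 = -0.5
x=5: V̂ = -14 + 5·5 = 11; e = 10.5 − 11 = -0.5
x=6: V̂ = -14 + 5·6 = 16; e = 18.5 − 16 = 2.5
x=7: V̂ = -14 + 5·7 = 21; e = 19.5 − 21 = -1.5
x=8: V̂ = -14 + 5·8 = 26; e = 25.5 − 26 = -0.5
x=9: V̂ = -14 + 5·9 = 31; e = 31.5 − 31 = 0.5
x=10: V̂ = -14 + 5·10 = 36; e = 36.5 − 36 = 0.5
x=11: V̂ = -14 + 5·11 = 41; e = 40.5 − 41 = -0.5
SSE = 0.25 + 0.25 + 6.25 + 2.25 + 0.25 + 0.25 + 0.25 + 0.25 = 10
s = √(10/6) = √1.66667 ≈ 1.29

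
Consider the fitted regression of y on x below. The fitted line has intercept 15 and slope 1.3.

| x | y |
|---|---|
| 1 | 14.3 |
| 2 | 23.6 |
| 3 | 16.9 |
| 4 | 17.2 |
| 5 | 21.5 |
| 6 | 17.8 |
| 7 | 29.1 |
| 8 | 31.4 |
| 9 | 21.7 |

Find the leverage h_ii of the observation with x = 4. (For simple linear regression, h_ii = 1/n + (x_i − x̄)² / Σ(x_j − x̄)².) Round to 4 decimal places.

h = 0.1278

x̄ = (1 + 2 + 3 + 4 + 5 + 6 + 7 + 8 + 9)/9 = 5
Σ(x − x̄)² = 16 + 9 + 4 + 1 + 0 + 1 + 4 + 9 + 16 = 60
h = 1/9 + (-1)²/60 = 0.111111 + 0.0166667 = 0.1278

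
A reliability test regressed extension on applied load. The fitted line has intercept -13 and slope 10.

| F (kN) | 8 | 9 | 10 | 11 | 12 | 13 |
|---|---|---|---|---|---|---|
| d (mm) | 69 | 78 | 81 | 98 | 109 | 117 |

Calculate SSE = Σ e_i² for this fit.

SSE = 46

F=8: d̂ = -13 + 10·8 = 67; e = 69 − 67 = 2
F=9: d̂ = -13 + 10·9 = 77; e = 78 − 77 = 1
F=10: d̂ = -13 + 10·10 = 87; e = 81 − 87 = -6
F=11: d̂ = -13 + 10·11 = 97; e = 98 − 97 = 1
F=12: d̂ = -13 + 10·12 = 107; e = 109 − 107 = 2
F=13: d̂ = -13 + 10·13 = 117; e = 117 − 117 = 0
SSE = 4 + 1 + 36 + 1 + 4 + 0 = 46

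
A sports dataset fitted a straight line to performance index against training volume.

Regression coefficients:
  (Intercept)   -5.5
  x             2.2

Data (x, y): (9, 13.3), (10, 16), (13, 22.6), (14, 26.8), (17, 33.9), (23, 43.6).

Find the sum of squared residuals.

SSE = 10

x=9: ŷ = -5.5 + 2.2·9 = 14.3; r = 13.3 − 14.3 = -1
x=10: ŷ = -5.5 + 2.2·10 = 16.5; r = 16 − 16.5 = -0.5
x=13: ŷ = -5.5 + 2.2·13 = 23.1; r = 22.6 − 23.1 = -0.5
x=14: ŷ = -5.5 + 2.2·14 = 25.3; r = 26.8 − 25.3 = 1.5
x=17: ŷ = -5.5 + 2.2·17 = 31.9; r = 33.9 − 31.9 = 2
x=23: ŷ = -5.5 + 2.2·23 = 45.1; r = 43.6 − 45.1 = -1.5
SSE = 1 + 0.25 + 0.25 + 2.25 + 4 + 2.25 = 10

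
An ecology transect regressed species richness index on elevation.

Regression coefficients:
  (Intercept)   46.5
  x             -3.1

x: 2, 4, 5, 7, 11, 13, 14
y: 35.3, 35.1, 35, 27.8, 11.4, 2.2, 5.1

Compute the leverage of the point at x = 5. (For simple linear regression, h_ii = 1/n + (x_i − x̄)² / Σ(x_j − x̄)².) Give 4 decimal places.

h = 0.2110

x̄ = (2 + 4 + 5 + 7 + 11 + 13 + 14)/7 = 8
Σ(x − x̄)² = 36 + 16 + 9 + 1 + 9 + 25 + 36 = 132
h = 1/7 + (-3)²/132 = 0.142857 + 0.0681818 = 0.2110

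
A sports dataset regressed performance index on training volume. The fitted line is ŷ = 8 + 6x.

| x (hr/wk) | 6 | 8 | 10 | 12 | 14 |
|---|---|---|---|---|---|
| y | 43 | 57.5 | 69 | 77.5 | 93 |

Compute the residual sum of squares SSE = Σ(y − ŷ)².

x=6: ŷ = 8 + 6·6 = 44; r = 43 − 44 = -1
x=8: ŷ = 8 + 6·8 = 56; r = 57.5 − 56 = 1.5
x=10: ŷ = 8 + 6·10 = 68; r = 69 − 68 = 1
x=12: ŷ = 8 + 6·12 = 80; r = 77.5 − 80 = -2.5
x=14: ŷ = 8 + 6·14 = 92; r = 93 − 92 = 1
SSE = 1 + 2.25 + 1 + 6.25 + 1 = 11.5

SSE = 11.5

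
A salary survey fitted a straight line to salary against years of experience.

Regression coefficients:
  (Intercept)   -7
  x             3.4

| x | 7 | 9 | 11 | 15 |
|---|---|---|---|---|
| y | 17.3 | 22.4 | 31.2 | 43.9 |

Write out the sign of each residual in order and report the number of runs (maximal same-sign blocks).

4 runs

x=7: ŷ = -7 + 3.4·7 = 16.8; r = 17.3 − 16.8 = 0.5
x=9: ŷ = -7 + 3.4·9 = 23.6; r = 22.4 − 23.6 = -1.2
x=11: ŷ = -7 + 3.4·11 = 30.4; r = 31.2 − 30.4 = 0.8
x=15: ŷ = -7 + 3.4·15 = 44; r = 43.9 − 44 = -0.1
Signs: + − + −
Runs: +×1, −×1, +×1, −×1 → 4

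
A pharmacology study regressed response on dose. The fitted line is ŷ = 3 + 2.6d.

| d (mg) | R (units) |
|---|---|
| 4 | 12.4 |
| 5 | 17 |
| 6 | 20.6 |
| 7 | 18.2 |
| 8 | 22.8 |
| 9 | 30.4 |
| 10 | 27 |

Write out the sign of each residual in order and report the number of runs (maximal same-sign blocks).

d=4: ŷ = 3 + 2.6·4 = 13.4; e = 12.4 − 13.4 = -1
d=5: ŷ = 3 + 2.6·5 = 16; e = 17 − 16 = 1
d=6: ŷ = 3 + 2.6·6 = 18.6; e = 20.6 − 18.6 = 2
d=7: ŷ = 3 + 2.6·7 = 21.2; e = 18.2 − 21.2 = -3
d=8: ŷ = 3 + 2.6·8 = 23.8; e = 22.8 − 23.8 = -1
d=9: ŷ = 3 + 2.6·9 = 26.4; e = 30.4 − 26.4 = 4
d=10: ŷ = 3 + 2.6·10 = 29; e = 27 − 29 = -2
Signs: − + + − − + −
Runs: −×1, +×2, −×2, +×1, −×1 → 5

5 runs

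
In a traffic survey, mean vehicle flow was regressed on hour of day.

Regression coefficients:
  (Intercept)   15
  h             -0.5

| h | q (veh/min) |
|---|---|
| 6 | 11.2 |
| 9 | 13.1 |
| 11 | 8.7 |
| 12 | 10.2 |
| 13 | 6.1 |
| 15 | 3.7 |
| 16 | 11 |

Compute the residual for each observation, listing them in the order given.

-0.8, 2.6, -0.8, 1.2, -2.4, -3.8, 4

h=6: q̂ = 15 − 0.5·6 = 12; e = 11.2 − 12 = -0.8
h=9: q̂ = 15 − 0.5·9 = 10.5; e = 13.1 − 10.5 = 2.6
h=11: q̂ = 15 − 0.5·11 = 9.5; e = 8.7 − 9.5 = -0.8
h=12: q̂ = 15 − 0.5·12 = 9; e = 10.2 − 9 = 1.2
h=13: q̂ = 15 − 0.5·13 = 8.5; e = 6.1 − 8.5 = -2.4
h=15: q̂ = 15 − 0.5·15 = 7.5; e = 3.7 − 7.5 = -3.8
h=16: q̂ = 15 − 0.5·16 = 7; e = 11 − 7 = 4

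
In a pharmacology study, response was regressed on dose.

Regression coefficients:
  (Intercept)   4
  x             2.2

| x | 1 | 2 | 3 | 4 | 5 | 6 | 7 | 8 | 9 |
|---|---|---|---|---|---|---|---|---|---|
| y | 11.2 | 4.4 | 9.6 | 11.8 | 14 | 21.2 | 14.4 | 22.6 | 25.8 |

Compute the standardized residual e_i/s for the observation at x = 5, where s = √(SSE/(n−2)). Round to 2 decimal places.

x=1: ŷ = 4 + 2.2·1 = 6.2; e = 11.2 − 6.2 = 5
x=2: ŷ = 4 + 2.2·2 = 8.4; e = 4.4 − 8.4 = -4
x=3: ŷ = 4 + 2.2·3 = 10.6; e = 9.6 − 10.6 = -1
x=4: ŷ = 4 + 2.2·4 = 12.8; e = 11.8 − 12.8 = -1
x=5: ŷ = 4 + 2.2·5 = 15; e = 14 − 15 = -1
x=6: ŷ = 4 + 2.2·6 = 17.2; e = 21.2 − 17.2 = 4
x=7: ŷ = 4 + 2.2·7 = 19.4; e = 14.4 − 19.4 = -5
x=8: ŷ = 4 + 2.2·8 = 21.6; e = 22.6 − 21.6 = 1
x=9: ŷ = 4 + 2.2·9 = 23.8; e = 25.8 − 23.8 = 2
SSE = 25 + 16 + 1 + 1 + 1 + 16 + 25 + 1 + 4 = 90
s = √(90/7) = 3.58569
e/s = -1 / 3.58569 = -0.28

-0.28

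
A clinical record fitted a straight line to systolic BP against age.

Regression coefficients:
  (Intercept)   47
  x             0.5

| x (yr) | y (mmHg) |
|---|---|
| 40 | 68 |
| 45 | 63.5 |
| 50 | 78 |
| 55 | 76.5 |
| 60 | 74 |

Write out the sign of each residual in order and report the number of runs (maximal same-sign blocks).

x=40: ŷ = 47 + 0.5·40 = 67; e = 68 − 67 = 1
x=45: ŷ = 47 + 0.5·45 = 69.5; e = 63.5 − 69.5 = -6
x=50: ŷ = 47 + 0.5·50 = 72; e = 78 − 72 = 6
x=55: ŷ = 47 + 0.5·55 = 74.5; e = 76.5 − 74.5 = 2
x=60: ŷ = 47 + 0.5·60 = 77; e = 74 − 77 = -3
Signs: + − + + −
Runs: +×1, −×1, +×2, −×1 → 4

4 runs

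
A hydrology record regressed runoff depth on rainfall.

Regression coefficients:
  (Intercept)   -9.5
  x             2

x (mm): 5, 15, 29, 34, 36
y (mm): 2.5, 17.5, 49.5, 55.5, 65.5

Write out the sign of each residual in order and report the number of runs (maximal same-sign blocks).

x=5: ŷ = -9.5 + 2·5 = 0.5; r = 2.5 − 0.5 = 2
x=15: ŷ = -9.5 + 2·15 = 20.5; r = 17.5 − 20.5 = -3
x=29: ŷ = -9.5 + 2·29 = 48.5; r = 49.5 − 48.5 = 1
x=34: ŷ = -9.5 + 2·34 = 58.5; r = 55.5 − 58.5 = -3
x=36: ŷ = -9.5 + 2·36 = 62.5; r = 65.5 − 62.5 = 3
Signs: + − + − +
Runs: +×1, −×1, +×1, −×1, +×1 → 5

5 runs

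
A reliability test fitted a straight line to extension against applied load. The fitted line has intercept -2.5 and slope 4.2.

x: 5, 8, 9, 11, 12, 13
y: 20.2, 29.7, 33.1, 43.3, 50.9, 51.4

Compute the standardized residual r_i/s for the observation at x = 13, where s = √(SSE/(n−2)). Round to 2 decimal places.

-0.32

x=5: ŷ = -2.5 + 4.2·5 = 18.5; r = 20.2 − 18.5 = 1.7
x=8: ŷ = -2.5 + 4.2·8 = 31.1; r = 29.7 − 31.1 = -1.4
x=9: ŷ = -2.5 + 4.2·9 = 35.3; r = 33.1 − 35.3 = -2.2
x=11: ŷ = -2.5 + 4.2·11 = 43.7; r = 43.3 − 43.7 = -0.4
x=12: ŷ = -2.5 + 4.2·12 = 47.9; r = 50.9 − 47.9 = 3
x=13: ŷ = -2.5 + 4.2·13 = 52.1; r = 51.4 − 52.1 = -0.7
SSE = 2.89 + 1.96 + 4.84 + 0.16 + 9 + 0.49 = 19.34
s = √(19.34/4) = 2.19886
r/s = -0.7 / 2.19886 = -0.32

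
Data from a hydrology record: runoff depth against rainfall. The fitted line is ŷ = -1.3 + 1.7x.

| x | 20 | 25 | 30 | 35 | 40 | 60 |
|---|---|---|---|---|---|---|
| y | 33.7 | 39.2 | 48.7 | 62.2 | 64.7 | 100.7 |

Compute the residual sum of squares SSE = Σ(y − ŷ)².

SSE = 26

x=20: ŷ = -1.3 + 1.7·20 = 32.7; r = 33.7 − 32.7 = 1
x=25: ŷ = -1.3 + 1.7·25 = 41.2; r = 39.2 − 41.2 = -2
x=30: ŷ = -1.3 + 1.7·30 = 49.7; r = 48.7 − 49.7 = -1
x=35: ŷ = -1.3 + 1.7·35 = 58.2; r = 62.2 − 58.2 = 4
x=40: ŷ = -1.3 + 1.7·40 = 66.7; r = 64.7 − 66.7 = -2
x=60: ŷ = -1.3 + 1.7·60 = 100.7; r = 100.7 − 100.7 = 0
SSE = 1 + 4 + 1 + 16 + 4 + 0 = 26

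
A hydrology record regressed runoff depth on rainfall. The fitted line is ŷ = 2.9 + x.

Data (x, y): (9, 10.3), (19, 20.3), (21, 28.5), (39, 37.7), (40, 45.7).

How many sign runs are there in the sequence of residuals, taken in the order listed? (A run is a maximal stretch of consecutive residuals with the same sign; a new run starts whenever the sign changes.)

x=9: ŷ = 2.9 + 9 = 11.9; r = 10.3 − 11.9 = -1.6
x=19: ŷ = 2.9 + 19 = 21.9; r = 20.3 − 21.9 = -1.6
x=21: ŷ = 2.9 + 21 = 23.9; r = 28.5 − 23.9 = 4.6
x=39: ŷ = 2.9 + 39 = 41.9; r = 37.7 − 41.9 = -4.2
x=40: ŷ = 2.9 + 40 = 42.9; r = 45.7 − 42.9 = 2.8
Signs: − − + − +
Runs: −×2, +×1, −×1, +×1 → 4

4 runs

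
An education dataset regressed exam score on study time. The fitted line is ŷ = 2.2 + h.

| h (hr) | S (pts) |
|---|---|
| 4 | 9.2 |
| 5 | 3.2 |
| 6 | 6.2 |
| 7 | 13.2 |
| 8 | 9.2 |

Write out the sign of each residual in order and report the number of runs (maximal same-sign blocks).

h=4: ŷ = 2.2 + 4 = 6.2; e = 9.2 − 6.2 = 3
h=5: ŷ = 2.2 + 5 = 7.2; e = 3.2 − 7.2 = -4
h=6: ŷ = 2.2 + 6 = 8.2; e = 6.2 − 8.2 = -2
h=7: ŷ = 2.2 + 7 = 9.2; e = 13.2 − 9.2 = 4
h=8: ŷ = 2.2 + 8 = 10.2; e = 9.2 − 10.2 = -1
Signs: + − − + −
Runs: +×1, −×2, +×1, −×1 → 4

4 runs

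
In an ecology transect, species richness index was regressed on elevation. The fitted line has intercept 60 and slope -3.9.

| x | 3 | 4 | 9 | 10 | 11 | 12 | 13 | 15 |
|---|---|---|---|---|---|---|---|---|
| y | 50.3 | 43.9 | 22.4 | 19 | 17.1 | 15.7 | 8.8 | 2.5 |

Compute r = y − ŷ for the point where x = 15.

ŷ = 60 − 3.9·15 = 1.5
r = 2.5 − 1.5 = 1

r = 1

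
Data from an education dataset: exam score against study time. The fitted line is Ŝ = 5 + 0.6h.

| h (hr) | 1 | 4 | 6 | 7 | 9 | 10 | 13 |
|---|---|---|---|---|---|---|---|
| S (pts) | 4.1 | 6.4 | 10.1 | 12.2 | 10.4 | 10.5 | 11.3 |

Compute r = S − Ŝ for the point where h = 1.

Ŝ = 5 + 0.6·1 = 5.6
r = 4.1 − 5.6 = -1.5

r = -1.5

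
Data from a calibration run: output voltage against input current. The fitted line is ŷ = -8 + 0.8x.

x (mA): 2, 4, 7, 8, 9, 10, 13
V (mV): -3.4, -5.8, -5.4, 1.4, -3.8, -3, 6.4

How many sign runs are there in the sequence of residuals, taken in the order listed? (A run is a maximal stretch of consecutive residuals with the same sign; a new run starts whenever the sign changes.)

x=2: ŷ = -8 + 0.8·2 = -6.4; e = -3.4 − (-6.4) = 3
x=4: ŷ = -8 + 0.8·4 = -4.8; e = -5.8 − (-4.8) = -1
x=7: ŷ = -8 + 0.8·7 = -2.4; e = -5.4 − (-2.4) = -3
x=8: ŷ = -8 + 0.8·8 = -1.6; e = 1.4 − (-1.6) = 3
x=9: ŷ = -8 + 0.8·9 = -0.8; e = -3.8 − (-0.8) = -3
x=10: ŷ = -8 + 0.8·10 = 0; e = -3 − 0 = -3
x=13: ŷ = -8 + 0.8·13 = 2.4; e = 6.4 − 2.4 = 4
Signs: + − − + − − +
Runs: +×1, −×2, +×1, −×2, +×1 → 5

5 runs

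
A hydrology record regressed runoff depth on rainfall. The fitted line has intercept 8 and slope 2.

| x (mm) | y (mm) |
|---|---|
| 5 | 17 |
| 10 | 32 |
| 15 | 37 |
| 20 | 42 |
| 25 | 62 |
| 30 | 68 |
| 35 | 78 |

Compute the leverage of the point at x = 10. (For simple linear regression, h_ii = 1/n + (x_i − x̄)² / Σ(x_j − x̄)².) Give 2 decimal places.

x̄ = (5 + 10 + 15 + 20 + 25 + 30 + 35)/7 = 20
Σ(x − x̄)² = 225 + 100 + 25 + 0 + 25 + 100 + 225 = 700
h = 1/7 + (-10)²/700 = 0.142857 + 0.142857 = 0.29

h = 0.29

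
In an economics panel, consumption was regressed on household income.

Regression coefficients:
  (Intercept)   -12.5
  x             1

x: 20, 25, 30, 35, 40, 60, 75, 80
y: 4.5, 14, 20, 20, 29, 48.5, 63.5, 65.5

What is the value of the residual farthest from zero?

x=20: ŷ = -12.5 + 20 = 7.5; e = 4.5 − 7.5 = -3
x=25: ŷ = -12.5 + 25 = 12.5; e = 14 − 12.5 = 1.5
x=30: ŷ = -12.5 + 30 = 17.5; e = 20 − 17.5 = 2.5
x=35: ŷ = -12.5 + 35 = 22.5; e = 20 − 22.5 = -2.5
x=40: ŷ = -12.5 + 40 = 27.5; e = 29 − 27.5 = 1.5
x=60: ŷ = -12.5 + 60 = 47.5; e = 48.5 − 47.5 = 1
x=75: ŷ = -12.5 + 75 = 62.5; e = 63.5 − 62.5 = 1
x=80: ŷ = -12.5 + 80 = 67.5; e = 65.5 − 67.5 = -2
Largest |e| is 3 at x = 20, residual -3.

e = -3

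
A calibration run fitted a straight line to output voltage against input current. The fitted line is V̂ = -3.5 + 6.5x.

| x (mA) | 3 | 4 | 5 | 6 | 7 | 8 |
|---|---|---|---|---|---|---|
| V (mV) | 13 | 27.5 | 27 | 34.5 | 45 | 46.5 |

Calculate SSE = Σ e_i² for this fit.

x=3: V̂ = -3.5 + 6.5·3 = 16; e = 13 − 16 = -3
x=4: V̂ = -3.5 + 6.5·4 = 22.5; e = 27.5 − 22.5 = 5
x=5: V̂ = -3.5 + 6.5·5 = 29; e = 27 − 29 = -2
x=6: V̂ = -3.5 + 6.5·6 = 35.5; e = 34.5 − 35.5 = -1
x=7: V̂ = -3.5 + 6.5·7 = 42; e = 45 − 42 = 3
x=8: V̂ = -3.5 + 6.5·8 = 48.5; e = 46.5 − 48.5 = -2
SSE = 9 + 25 + 4 + 1 + 9 + 4 = 52

SSE = 52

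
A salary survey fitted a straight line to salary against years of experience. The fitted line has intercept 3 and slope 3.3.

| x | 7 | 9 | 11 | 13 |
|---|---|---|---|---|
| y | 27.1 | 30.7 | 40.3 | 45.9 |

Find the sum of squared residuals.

x=7: ŷ = 3 + 3.3·7 = 26.1; r = 27.1 − 26.1 = 1
x=9: ŷ = 3 + 3.3·9 = 32.7; r = 30.7 − 32.7 = -2
x=11: ŷ = 3 + 3.3·11 = 39.3; r = 40.3 − 39.3 = 1
x=13: ŷ = 3 + 3.3·13 = 45.9; r = 45.9 − 45.9 = 0
SSE = 1 + 4 + 1 + 0 = 6

SSE = 6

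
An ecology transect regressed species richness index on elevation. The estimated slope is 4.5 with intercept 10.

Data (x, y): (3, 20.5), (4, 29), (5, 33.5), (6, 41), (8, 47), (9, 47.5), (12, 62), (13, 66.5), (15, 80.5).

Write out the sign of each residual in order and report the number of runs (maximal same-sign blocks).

x=3: ŷ = 10 + 4.5·3 = 23.5; e = 20.5 − 23.5 = -3
x=4: ŷ = 10 + 4.5·4 = 28; e = 29 − 28 = 1
x=5: ŷ = 10 + 4.5·5 = 32.5; e = 33.5 − 32.5 = 1
x=6: ŷ = 10 + 4.5·6 = 37; e = 41 − 37 = 4
x=8: ŷ = 10 + 4.5·8 = 46; e = 47 − 46 = 1
x=9: ŷ = 10 + 4.5·9 = 50.5; e = 47.5 − 50.5 = -3
x=12: ŷ = 10 + 4.5·12 = 64; e = 62 − 64 = -2
x=13: ŷ = 10 + 4.5·13 = 68.5; e = 66.5 − 68.5 = -2
x=15: ŷ = 10 + 4.5·15 = 77.5; e = 80.5 − 77.5 = 3
Signs: − + + + + − − − +
Runs: −×1, +×4, −×3, +×1 → 4

4 runs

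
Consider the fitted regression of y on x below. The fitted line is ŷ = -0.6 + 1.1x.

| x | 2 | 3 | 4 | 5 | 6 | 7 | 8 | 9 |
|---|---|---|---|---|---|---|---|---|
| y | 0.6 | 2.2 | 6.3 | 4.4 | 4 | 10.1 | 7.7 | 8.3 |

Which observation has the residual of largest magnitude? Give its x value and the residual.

x = 7, r = 3

x=2: ŷ = -0.6 + 1.1·2 = 1.6; r = 0.6 − 1.6 = -1
x=3: ŷ = -0.6 + 1.1·3 = 2.7; r = 2.2 − 2.7 = -0.5
x=4: ŷ = -0.6 + 1.1·4 = 3.8; r = 6.3 − 3.8 = 2.5
x=5: ŷ = -0.6 + 1.1·5 = 4.9; r = 4.4 − 4.9 = -0.5
x=6: ŷ = -0.6 + 1.1·6 = 6; r = 4 − 6 = -2
x=7: ŷ = -0.6 + 1.1·7 = 7.1; r = 10.1 − 7.1 = 3
x=8: ŷ = -0.6 + 1.1·8 = 8.2; r = 7.7 − 8.2 = -0.5
x=9: ŷ = -0.6 + 1.1·9 = 9.3; r = 8.3 − 9.3 = -1
Largest |r| is 3 at x = 7, residual 3.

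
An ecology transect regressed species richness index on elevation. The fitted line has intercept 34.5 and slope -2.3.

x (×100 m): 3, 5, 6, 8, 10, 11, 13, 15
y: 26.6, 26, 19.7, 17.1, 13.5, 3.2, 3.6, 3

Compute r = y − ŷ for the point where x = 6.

ŷ = 34.5 − 2.3·6 = 20.7
r = 19.7 − 20.7 = -1

r = -1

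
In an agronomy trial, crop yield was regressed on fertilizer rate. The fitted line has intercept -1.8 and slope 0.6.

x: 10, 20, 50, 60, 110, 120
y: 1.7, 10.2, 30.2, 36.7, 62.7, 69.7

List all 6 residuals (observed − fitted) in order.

-2.5, 0, 2, 2.5, -1.5, -0.5

x=10: ŷ = -1.8 + 0.6·10 = 4.2; r = 1.7 − 4.2 = -2.5
x=20: ŷ = -1.8 + 0.6·20 = 10.2; r = 10.2 − 10.2 = 0
x=50: ŷ = -1.8 + 0.6·50 = 28.2; r = 30.2 − 28.2 = 2
x=60: ŷ = -1.8 + 0.6·60 = 34.2; r = 36.7 − 34.2 = 2.5
x=110: ŷ = -1.8 + 0.6·110 = 64.2; r = 62.7 − 64.2 = -1.5
x=120: ŷ = -1.8 + 0.6·120 = 70.2; r = 69.7 − 70.2 = -0.5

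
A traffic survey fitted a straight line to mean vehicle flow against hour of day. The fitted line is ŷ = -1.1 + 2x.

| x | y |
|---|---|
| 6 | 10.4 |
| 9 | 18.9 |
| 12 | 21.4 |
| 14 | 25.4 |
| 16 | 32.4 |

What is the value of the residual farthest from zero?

r = 2

x=6: ŷ = -1.1 + 2·6 = 10.9; r = 10.4 − 10.9 = -0.5
x=9: ŷ = -1.1 + 2·9 = 16.9; r = 18.9 − 16.9 = 2
x=12: ŷ = -1.1 + 2·12 = 22.9; r = 21.4 − 22.9 = -1.5
x=14: ŷ = -1.1 + 2·14 = 26.9; r = 25.4 − 26.9 = -1.5
x=16: ŷ = -1.1 + 2·16 = 30.9; r = 32.4 − 30.9 = 1.5
Largest |r| is 2 at x = 9, residual 2.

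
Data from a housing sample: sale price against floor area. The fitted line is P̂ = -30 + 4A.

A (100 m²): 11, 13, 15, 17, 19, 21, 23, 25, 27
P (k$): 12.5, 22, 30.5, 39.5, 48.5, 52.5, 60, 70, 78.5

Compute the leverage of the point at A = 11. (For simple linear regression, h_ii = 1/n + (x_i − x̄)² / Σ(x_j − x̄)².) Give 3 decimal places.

Ā = (11 + 13 + 15 + 17 + 19 + 21 + 23 + 25 + 27)/9 = 19
Σ(A − Ā)² = 64 + 36 + 16 + 4 + 0 + 4 + 16 + 36 + 64 = 240
h = 1/9 + (-8)²/240 = 0.111111 + 0.266667 = 0.378

h = 0.378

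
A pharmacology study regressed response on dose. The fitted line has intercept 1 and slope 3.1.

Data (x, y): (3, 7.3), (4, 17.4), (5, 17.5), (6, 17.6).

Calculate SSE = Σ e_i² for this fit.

x=3: ŷ = 1 + 3.1·3 = 10.3; e = 7.3 − 10.3 = -3
x=4: ŷ = 1 + 3.1·4 = 13.4; e = 17.4 − 13.4 = 4
x=5: ŷ = 1 + 3.1·5 = 16.5; e = 17.5 − 16.5 = 1
x=6: ŷ = 1 + 3.1·6 = 19.6; e = 17.6 − 19.6 = -2
SSE = 9 + 16 + 1 + 4 = 30

SSE = 30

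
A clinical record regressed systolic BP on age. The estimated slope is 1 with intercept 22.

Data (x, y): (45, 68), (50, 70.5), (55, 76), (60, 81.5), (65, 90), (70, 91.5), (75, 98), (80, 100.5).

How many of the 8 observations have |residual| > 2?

x=45: ŷ = 22 + 45 = 67; r = 68 − 67 = 1
x=50: ŷ = 22 + 50 = 72; r = 70.5 − 72 = -1.5
x=55: ŷ = 22 + 55 = 77; r = 76 − 77 = -1
x=60: ŷ = 22 + 60 = 82; r = 81.5 − 82 = -0.5
x=65: ŷ = 22 + 65 = 87; r = 90 − 87 = 3
x=70: ŷ = 22 + 70 = 92; r = 91.5 − 92 = -0.5
x=75: ŷ = 22 + 75 = 97; r = 98 − 97 = 1
x=80: ŷ = 22 + 80 = 102; r = 100.5 − 102 = -1.5
|r| > 2: x=65 (|r|=3) → 1

1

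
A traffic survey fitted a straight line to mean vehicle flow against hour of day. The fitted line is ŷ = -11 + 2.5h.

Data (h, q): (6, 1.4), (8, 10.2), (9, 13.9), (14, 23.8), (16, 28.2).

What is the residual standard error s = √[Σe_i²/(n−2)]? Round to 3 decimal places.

s = 2.209

h=6: ŷ = -11 + 2.5·6 = 4; e = 1.4 − 4 = -2.6
h=8: ŷ = -11 + 2.5·8 = 9; e = 10.2 − 9 = 1.2
h=9: ŷ = -11 + 2.5·9 = 11.5; e = 13.9 − 11.5 = 2.4
h=14: ŷ = -11 + 2.5·14 = 24; e = 23.8 − 24 = -0.2
h=16: ŷ = -11 + 2.5·16 = 29; e = 28.2 − 29 = -0.8
SSE = 6.76 + 1.44 + 5.76 + 0.04 + 0.64 = 14.64
s = √(14.64/3) = √4.88 ≈ 2.209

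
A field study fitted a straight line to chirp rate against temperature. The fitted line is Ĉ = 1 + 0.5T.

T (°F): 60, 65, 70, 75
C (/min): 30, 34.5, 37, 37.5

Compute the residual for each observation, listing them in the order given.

-1, 1, 1, -1

T=60: Ĉ = 1 + 0.5·60 = 31; e = 30 − 31 = -1
T=65: Ĉ = 1 + 0.5·65 = 33.5; e = 34.5 − 33.5 = 1
T=70: Ĉ = 1 + 0.5·70 = 36; e = 37 − 36 = 1
T=75: Ĉ = 1 + 0.5·75 = 38.5; e = 37.5 − 38.5 = -1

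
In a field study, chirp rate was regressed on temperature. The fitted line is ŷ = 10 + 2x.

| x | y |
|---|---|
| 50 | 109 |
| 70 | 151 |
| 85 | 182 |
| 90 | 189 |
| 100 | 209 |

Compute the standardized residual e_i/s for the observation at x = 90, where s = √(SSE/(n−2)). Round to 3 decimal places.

-0.612

x=50: ŷ = 10 + 2·50 = 110; e = 109 − 110 = -1
x=70: ŷ = 10 + 2·70 = 150; e = 151 − 150 = 1
x=85: ŷ = 10 + 2·85 = 180; e = 182 − 180 = 2
x=90: ŷ = 10 + 2·90 = 190; e = 189 − 190 = -1
x=100: ŷ = 10 + 2·100 = 210; e = 209 − 210 = -1
SSE = 1 + 1 + 4 + 1 + 1 = 8
s = √(8/3) = 1.63299
e/s = -1 / 1.63299 = -0.612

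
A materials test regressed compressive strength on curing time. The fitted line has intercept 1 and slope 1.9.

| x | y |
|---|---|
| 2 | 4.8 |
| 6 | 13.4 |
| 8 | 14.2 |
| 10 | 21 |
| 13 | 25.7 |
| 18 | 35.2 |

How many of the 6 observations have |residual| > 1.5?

x=2: ŷ = 1 + 1.9·2 = 4.8; r = 4.8 − 4.8 = 0
x=6: ŷ = 1 + 1.9·6 = 12.4; r = 13.4 − 12.4 = 1
x=8: ŷ = 1 + 1.9·8 = 16.2; r = 14.2 − 16.2 = -2
x=10: ŷ = 1 + 1.9·10 = 20; r = 21 − 20 = 1
x=13: ŷ = 1 + 1.9·13 = 25.7; r = 25.7 − 25.7 = 0
x=18: ŷ = 1 + 1.9·18 = 35.2; r = 35.2 − 35.2 = 0
|r| > 1.5: x=8 (|r|=2) → 1

1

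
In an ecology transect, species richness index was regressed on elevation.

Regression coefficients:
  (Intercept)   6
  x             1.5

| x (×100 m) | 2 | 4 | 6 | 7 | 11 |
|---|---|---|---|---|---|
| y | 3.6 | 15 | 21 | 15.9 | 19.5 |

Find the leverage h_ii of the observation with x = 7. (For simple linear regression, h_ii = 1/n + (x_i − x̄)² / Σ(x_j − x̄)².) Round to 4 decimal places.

h = 0.2217

x̄ = (2 + 4 + 6 + 7 + 11)/5 = 6
Σ(x − x̄)² = 16 + 4 + 0 + 1 + 25 = 46
h = 1/5 + (1)²/46 = 0.2 + 0.0217391 = 0.2217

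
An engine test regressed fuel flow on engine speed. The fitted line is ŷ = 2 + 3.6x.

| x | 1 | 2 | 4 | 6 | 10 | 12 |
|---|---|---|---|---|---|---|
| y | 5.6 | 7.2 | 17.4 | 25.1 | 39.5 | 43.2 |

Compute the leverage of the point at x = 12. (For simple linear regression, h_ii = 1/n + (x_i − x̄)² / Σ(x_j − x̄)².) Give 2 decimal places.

h = 0.56

x̄ = (1 + 2 + 4 + 6 + 10 + 12)/6 = 5.83333
Σ(x − x̄)² = 23.3611 + 14.6944 + 3.36111 + 0.0277778 + 17.3611 + 38.0278 = 96.8333
h = 1/6 + (6.16667)²/96.8333 = 0.166667 + 0.392714 = 0.56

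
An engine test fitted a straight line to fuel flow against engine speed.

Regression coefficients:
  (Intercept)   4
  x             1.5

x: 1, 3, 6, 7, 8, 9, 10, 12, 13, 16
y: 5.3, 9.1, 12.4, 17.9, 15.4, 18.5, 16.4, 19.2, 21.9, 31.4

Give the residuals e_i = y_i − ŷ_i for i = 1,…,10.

x=1: ŷ = 4 + 1.5·1 = 5.5; e = 5.3 − 5.5 = -0.2
x=3: ŷ = 4 + 1.5·3 = 8.5; e = 9.1 − 8.5 = 0.6
x=6: ŷ = 4 + 1.5·6 = 13; e = 12.4 − 13 = -0.6
x=7: ŷ = 4 + 1.5·7 = 14.5; e = 17.9 − 14.5 = 3.4
x=8: ŷ = 4 + 1.5·8 = 16; e = 15.4 − 16 = -0.6
x=9: ŷ = 4 + 1.5·9 = 17.5; e = 18.5 − 17.5 = 1
x=10: ŷ = 4 + 1.5·10 = 19; e = 16.4 − 19 = -2.6
x=12: ŷ = 4 + 1.5·12 = 22; e = 19.2 − 22 = -2.8
x=13: ŷ = 4 + 1.5·13 = 23.5; e = 21.9 − 23.5 = -1.6
x=16: ŷ = 4 + 1.5·16 = 28; e = 31.4 − 28 = 3.4

-0.2, 0.6, -0.6, 3.4, -0.6, 1, -2.6, -2.8, -1.6, 3.4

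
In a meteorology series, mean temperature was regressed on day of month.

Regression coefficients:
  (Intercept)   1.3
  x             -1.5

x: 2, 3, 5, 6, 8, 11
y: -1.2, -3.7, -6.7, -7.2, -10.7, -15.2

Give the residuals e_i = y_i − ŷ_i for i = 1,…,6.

0.5, -0.5, -0.5, 0.5, 0, 0

x=2: ŷ = 1.3 − 1.5·2 = -1.7; e = -1.2 − (-1.7) = 0.5
x=3: ŷ = 1.3 − 1.5·3 = -3.2; e = -3.7 − (-3.2) = -0.5
x=5: ŷ = 1.3 − 1.5·5 = -6.2; e = -6.7 − (-6.2) = -0.5
x=6: ŷ = 1.3 − 1.5·6 = -7.7; e = -7.2 − (-7.7) = 0.5
x=8: ŷ = 1.3 − 1.5·8 = -10.7; e = -10.7 − (-10.7) = 0
x=11: ŷ = 1.3 − 1.5·11 = -15.2; e = -15.2 − (-15.2) = 0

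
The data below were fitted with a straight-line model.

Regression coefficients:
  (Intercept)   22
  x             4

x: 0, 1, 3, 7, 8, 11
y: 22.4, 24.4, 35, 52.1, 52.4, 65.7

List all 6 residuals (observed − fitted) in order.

x=0: ŷ = 22 + 4·0 = 22; e = 22.4 − 22 = 0.4
x=1: ŷ = 22 + 4·1 = 26; e = 24.4 − 26 = -1.6
x=3: ŷ = 22 + 4·3 = 34; e = 35 − 34 = 1
x=7: ŷ = 22 + 4·7 = 50; e = 52.1 − 50 = 2.1
x=8: ŷ = 22 + 4·8 = 54; e = 52.4 − 54 = -1.6
x=11: ŷ = 22 + 4·11 = 66; e = 65.7 − 66 = -0.3

0.4, -1.6, 1, 2.1, -1.6, -0.3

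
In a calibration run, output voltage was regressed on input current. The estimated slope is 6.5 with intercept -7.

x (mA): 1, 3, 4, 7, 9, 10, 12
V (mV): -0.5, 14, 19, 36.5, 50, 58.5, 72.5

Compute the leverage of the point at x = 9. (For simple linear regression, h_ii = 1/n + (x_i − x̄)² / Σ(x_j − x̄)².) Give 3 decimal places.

h = 0.203

x̄ = (1 + 3 + 4 + 7 + 9 + 10 + 12)/7 = 6.57143
Σ(x − x̄)² = 31.0408 + 12.7551 + 6.61224 + 0.183673 + 5.89796 + 11.7551 + 29.4694 = 97.7143
h = 1/7 + (2.42857)²/97.7143 = 0.142857 + 0.0603592 = 0.203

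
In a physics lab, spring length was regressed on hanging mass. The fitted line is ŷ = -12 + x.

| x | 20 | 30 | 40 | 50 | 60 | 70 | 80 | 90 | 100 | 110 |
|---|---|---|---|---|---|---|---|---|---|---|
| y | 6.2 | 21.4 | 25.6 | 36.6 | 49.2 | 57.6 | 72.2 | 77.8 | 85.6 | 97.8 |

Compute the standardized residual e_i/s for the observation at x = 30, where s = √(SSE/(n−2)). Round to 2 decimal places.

1.39

x=20: ŷ = -12 + 20 = 8; e = 6.2 − 8 = -1.8
x=30: ŷ = -12 + 30 = 18; e = 21.4 − 18 = 3.4
x=40: ŷ = -12 + 40 = 28; e = 25.6 − 28 = -2.4
x=50: ŷ = -12 + 50 = 38; e = 36.6 − 38 = -1.4
x=60: ŷ = -12 + 60 = 48; e = 49.2 − 48 = 1.2
x=70: ŷ = -12 + 70 = 58; e = 57.6 − 58 = -0.4
x=80: ŷ = -12 + 80 = 68; e = 72.2 − 68 = 4.2
x=90: ŷ = -12 + 90 = 78; e = 77.8 − 78 = -0.2
x=100: ŷ = -12 + 100 = 88; e = 85.6 − 88 = -2.4
x=110: ŷ = -12 + 110 = 98; e = 97.8 − 98 = -0.2
SSE = 3.24 + 11.56 + 5.76 + 1.96 + 1.44 + 0.16 + 17.64 + 0.04 + 5.76 + 0.04 = 47.6
s = √(47.6/8) = 2.43926
e/s = 3.4 / 2.43926 = 1.39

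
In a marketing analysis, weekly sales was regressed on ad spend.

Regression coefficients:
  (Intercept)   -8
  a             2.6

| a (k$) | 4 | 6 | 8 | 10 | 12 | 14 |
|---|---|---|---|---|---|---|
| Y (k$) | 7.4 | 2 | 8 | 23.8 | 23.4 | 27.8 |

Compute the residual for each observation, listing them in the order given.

a=4: Ŷ = -8 + 2.6·4 = 2.4; e = 7.4 − 2.4 = 5
a=6: Ŷ = -8 + 2.6·6 = 7.6; e = 2 − 7.6 = -5.6
a=8: Ŷ = -8 + 2.6·8 = 12.8; e = 8 − 12.8 = -4.8
a=10: Ŷ = -8 + 2.6·10 = 18; e = 23.8 − 18 = 5.8
a=12: Ŷ = -8 + 2.6·12 = 23.2; e = 23.4 − 23.2 = 0.2
a=14: Ŷ = -8 + 2.6·14 = 28.4; e = 27.8 − 28.4 = -0.6

5, -5.6, -4.8, 5.8, 0.2, -0.6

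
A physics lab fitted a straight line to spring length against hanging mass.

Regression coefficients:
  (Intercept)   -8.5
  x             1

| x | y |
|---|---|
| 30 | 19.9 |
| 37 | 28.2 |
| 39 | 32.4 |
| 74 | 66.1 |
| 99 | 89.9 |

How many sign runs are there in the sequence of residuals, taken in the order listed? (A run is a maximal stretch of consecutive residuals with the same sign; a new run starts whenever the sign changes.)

x=30: ŷ = -8.5 + 30 = 21.5; e = 19.9 − 21.5 = -1.6
x=37: ŷ = -8.5 + 37 = 28.5; e = 28.2 − 28.5 = -0.3
x=39: ŷ = -8.5 + 39 = 30.5; e = 32.4 − 30.5 = 1.9
x=74: ŷ = -8.5 + 74 = 65.5; e = 66.1 − 65.5 = 0.6
x=99: ŷ = -8.5 + 99 = 90.5; e = 89.9 − 90.5 = -0.6
Signs: − − + + −
Runs: −×2, +×2, −×1 → 3

3 runs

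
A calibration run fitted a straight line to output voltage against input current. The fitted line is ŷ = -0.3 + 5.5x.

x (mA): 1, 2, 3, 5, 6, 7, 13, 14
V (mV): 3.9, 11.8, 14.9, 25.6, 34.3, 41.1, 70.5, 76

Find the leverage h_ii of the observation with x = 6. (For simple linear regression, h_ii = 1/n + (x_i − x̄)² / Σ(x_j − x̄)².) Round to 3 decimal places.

h = 0.126

x̄ = (1 + 2 + 3 + 5 + 6 + 7 + 13 + 14)/8 = 6.375
Σ(x − x̄)² = 28.8906 + 19.1406 + 11.3906 + 1.89062 + 0.140625 + 0.390625 + 43.8906 + 58.1406 = 163.875
h = 1/8 + (-0.375)²/163.875 = 0.125 + 0.000858124 = 0.126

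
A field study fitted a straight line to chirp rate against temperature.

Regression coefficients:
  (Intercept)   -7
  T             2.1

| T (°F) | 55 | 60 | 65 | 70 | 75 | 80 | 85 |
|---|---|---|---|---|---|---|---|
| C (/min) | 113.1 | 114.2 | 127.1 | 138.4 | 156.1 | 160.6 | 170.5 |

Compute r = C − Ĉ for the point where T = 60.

r = -4.8

Ĉ = -7 + 2.1·60 = 119
r = 114.2 − 119 = -4.8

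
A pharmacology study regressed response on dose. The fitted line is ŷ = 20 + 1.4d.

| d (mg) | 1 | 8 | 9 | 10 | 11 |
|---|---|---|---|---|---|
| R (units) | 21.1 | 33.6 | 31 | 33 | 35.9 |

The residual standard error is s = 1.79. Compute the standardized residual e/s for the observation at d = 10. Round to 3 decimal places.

ŷ = 20 + 1.4·10 = 34
e = 33 − 34 = -1
e/s = -1 / 1.79 = -0.559

-0.559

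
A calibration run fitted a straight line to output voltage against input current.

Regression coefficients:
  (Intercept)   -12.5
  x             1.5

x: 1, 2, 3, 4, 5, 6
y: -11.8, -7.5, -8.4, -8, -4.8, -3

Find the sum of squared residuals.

x=1: ŷ = -12.5 + 1.5·1 = -11; r = -11.8 − (-11) = -0.8
x=2: ŷ = -12.5 + 1.5·2 = -9.5; r = -7.5 − (-9.5) = 2
x=3: ŷ = -12.5 + 1.5·3 = -8; r = -8.4 − (-8) = -0.4
x=4: ŷ = -12.5 + 1.5·4 = -6.5; r = -8 − (-6.5) = -1.5
x=5: ŷ = -12.5 + 1.5·5 = -5; r = -4.8 − (-5) = 0.2
x=6: ŷ = -12.5 + 1.5·6 = -3.5; r = -3 − (-3.5) = 0.5
SSE = 0.64 + 4 + 0.16 + 2.25 + 0.04 + 0.25 = 7.34

SSE = 7.34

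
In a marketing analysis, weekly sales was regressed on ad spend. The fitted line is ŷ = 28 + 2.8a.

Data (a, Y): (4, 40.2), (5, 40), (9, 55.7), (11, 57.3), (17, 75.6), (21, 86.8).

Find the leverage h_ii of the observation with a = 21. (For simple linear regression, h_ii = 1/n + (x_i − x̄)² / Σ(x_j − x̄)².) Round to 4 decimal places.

h = 0.5967

ā = (4 + 5 + 9 + 11 + 17 + 21)/6 = 11.1667
Σ(a − ā)² = 51.3611 + 38.0278 + 4.69444 + 0.0277778 + 34.0278 + 96.6944 = 224.833
h = 1/6 + (9.83333)²/224.833 = 0.166667 + 0.430072 = 0.5967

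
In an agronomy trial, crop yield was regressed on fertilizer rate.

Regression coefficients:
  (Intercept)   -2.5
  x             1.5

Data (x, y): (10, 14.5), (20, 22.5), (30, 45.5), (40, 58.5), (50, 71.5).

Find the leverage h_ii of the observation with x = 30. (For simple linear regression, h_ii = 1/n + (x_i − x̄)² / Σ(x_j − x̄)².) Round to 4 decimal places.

h = 0.2000

x̄ = (10 + 20 + 30 + 40 + 50)/5 = 30
Σ(x − x̄)² = 400 + 100 + 0 + 100 + 400 = 1000
h = 1/5 + (0)²/1000 = 0.2 + 0 = 0.2000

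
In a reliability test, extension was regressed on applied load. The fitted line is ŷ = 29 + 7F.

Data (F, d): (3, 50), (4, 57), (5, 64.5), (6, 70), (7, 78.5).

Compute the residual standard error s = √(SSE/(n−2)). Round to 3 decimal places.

s = 0.707

F=3: ŷ = 29 + 7·3 = 50; r = 50 − 50 = 0
F=4: ŷ = 29 + 7·4 = 57; r = 57 − 57 = 0
F=5: ŷ = 29 + 7·5 = 64; r = 64.5 − 64 = 0.5
F=6: ŷ = 29 + 7·6 = 71; r = 70 − 71 = -1
F=7: ŷ = 29 + 7·7 = 78; r = 78.5 − 78 = 0.5
SSE = 0 + 0 + 0.25 + 1 + 0.25 = 1.5
s = √(1.5/3) = √0.5 ≈ 0.707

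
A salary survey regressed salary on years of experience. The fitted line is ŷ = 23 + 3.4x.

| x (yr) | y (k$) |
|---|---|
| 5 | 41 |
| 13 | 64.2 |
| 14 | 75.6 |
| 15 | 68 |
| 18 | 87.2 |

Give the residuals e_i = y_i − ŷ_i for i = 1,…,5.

1, -3, 5, -6, 3

x=5: ŷ = 23 + 3.4·5 = 40; e = 41 − 40 = 1
x=13: ŷ = 23 + 3.4·13 = 67.2; e = 64.2 − 67.2 = -3
x=14: ŷ = 23 + 3.4·14 = 70.6; e = 75.6 − 70.6 = 5
x=15: ŷ = 23 + 3.4·15 = 74; e = 68 − 74 = -6
x=18: ŷ = 23 + 3.4·18 = 84.2; e = 87.2 − 84.2 = 3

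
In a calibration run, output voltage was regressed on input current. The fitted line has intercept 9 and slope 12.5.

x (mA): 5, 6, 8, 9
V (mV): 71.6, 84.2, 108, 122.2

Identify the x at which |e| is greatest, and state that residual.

x = 8, e = -1

x=5: ŷ = 9 + 12.5·5 = 71.5; e = 71.6 − 71.5 = 0.1
x=6: ŷ = 9 + 12.5·6 = 84; e = 84.2 − 84 = 0.2
x=8: ŷ = 9 + 12.5·8 = 109; e = 108 − 109 = -1
x=9: ŷ = 9 + 12.5·9 = 121.5; e = 122.2 − 121.5 = 0.7
Largest |e| is 1 at x = 8, residual -1.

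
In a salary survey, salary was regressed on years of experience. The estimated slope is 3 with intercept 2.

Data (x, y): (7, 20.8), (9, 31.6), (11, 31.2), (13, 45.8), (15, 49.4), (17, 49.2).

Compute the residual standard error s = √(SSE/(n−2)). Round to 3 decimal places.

s = 4.162

x=7: ŷ = 2 + 3·7 = 23; e = 20.8 − 23 = -2.2
x=9: ŷ = 2 + 3·9 = 29; e = 31.6 − 29 = 2.6
x=11: ŷ = 2 + 3·11 = 35; e = 31.2 − 35 = -3.8
x=13: ŷ = 2 + 3·13 = 41; e = 45.8 − 41 = 4.8
x=15: ŷ = 2 + 3·15 = 47; e = 49.4 − 47 = 2.4
x=17: ŷ = 2 + 3·17 = 53; e = 49.2 − 53 = -3.8
SSE = 4.84 + 6.76 + 14.44 + 23.04 + 5.76 + 14.44 = 69.28
s = √(69.28/4) = √17.32 ≈ 4.162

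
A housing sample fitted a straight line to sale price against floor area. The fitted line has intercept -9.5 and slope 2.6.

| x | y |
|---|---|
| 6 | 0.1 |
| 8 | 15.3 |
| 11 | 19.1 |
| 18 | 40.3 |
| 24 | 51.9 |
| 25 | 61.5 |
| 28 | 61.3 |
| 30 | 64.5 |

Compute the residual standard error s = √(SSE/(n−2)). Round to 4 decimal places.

s = 4.4347

x=6: ŷ = -9.5 + 2.6·6 = 6.1; r = 0.1 − 6.1 = -6
x=8: ŷ = -9.5 + 2.6·8 = 11.3; r = 15.3 − 11.3 = 4
x=11: ŷ = -9.5 + 2.6·11 = 19.1; r = 19.1 − 19.1 = 0
x=18: ŷ = -9.5 + 2.6·18 = 37.3; r = 40.3 − 37.3 = 3
x=24: ŷ = -9.5 + 2.6·24 = 52.9; r = 51.9 − 52.9 = -1
x=25: ŷ = -9.5 + 2.6·25 = 55.5; r = 61.5 − 55.5 = 6
x=28: ŷ = -9.5 + 2.6·28 = 63.3; r = 61.3 − 63.3 = -2
x=30: ŷ = -9.5 + 2.6·30 = 68.5; r = 64.5 − 68.5 = -4
SSE = 36 + 16 + 0 + 9 + 1 + 36 + 4 + 16 = 118
s = √(118/6) = √19.6667 ≈ 4.4347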